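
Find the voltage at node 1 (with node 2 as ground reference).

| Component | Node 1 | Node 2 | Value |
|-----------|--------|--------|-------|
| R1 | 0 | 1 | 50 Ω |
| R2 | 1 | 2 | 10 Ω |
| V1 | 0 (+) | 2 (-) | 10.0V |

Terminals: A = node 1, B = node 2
Nodal analysis, taking node 2 as the 0 V reference.
Source V1 fixes V_0 = 10 V.
KCL at each unknown node (sum of currents leaving = 0; resistances in Ω):
  Node 1: (V_1 - 10)/50 + (V_1 - 0)/10 = 0
Collecting terms: 0.12 × V_1 = 0.2  =>  V_1 = 1.667 V
The requested potential is V_1 = 1.667 V.

Final answer: V_1 = 1.667 V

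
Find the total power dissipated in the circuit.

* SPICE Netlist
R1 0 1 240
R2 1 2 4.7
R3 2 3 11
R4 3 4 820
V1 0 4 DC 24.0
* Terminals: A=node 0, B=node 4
Nodal analysis, taking node 4 as the 0 V reference.
Source V1 fixes V_0 = 24 V.
KCL at each unknown node (sum of currents leaving = 0; resistances in Ω):
  Node 1: (V_1 - 24)/240 + (V_1 - V_2)/4.7 = 0
  Node 2: (V_2 - V_1)/4.7 + (V_2 - V_3)/11 = 0
  Node 3: (V_3 - V_2)/11 + (V_3 - 0)/820 = 0
Collecting terms (coefficients in siemens):
  0.2169·V_1 - 0.2128·V_2 = 0.1
  0.3037·V_2 - 0.2128·V_1 - 0.09091·V_3 = 0
  0.09213·V_3 - 0.09091·V_2 = 0
Solving these 3 simultaneous equations (Gaussian elimination) gives:
  V_1 = 18.65 V, V_2 = 18.54 V, V_3 = 18.3 V
Power in each resistor, P = (ΔV)²/R:
  P_R1 = (24 - 18.65)²/240 = 0.1195 W
  P_R2 = (18.65 - 18.54)²/4.7 = 0.00234 W
  P_R3 = (18.54 - 18.3)²/11 = 0.005476 W
  P_R4 = (18.3 - 0)²/820 = 0.4082 W
P_total = P_R1 + P_R2 + P_R3 + P_R4 = 0.5355 W

Final answer: 0.5355 W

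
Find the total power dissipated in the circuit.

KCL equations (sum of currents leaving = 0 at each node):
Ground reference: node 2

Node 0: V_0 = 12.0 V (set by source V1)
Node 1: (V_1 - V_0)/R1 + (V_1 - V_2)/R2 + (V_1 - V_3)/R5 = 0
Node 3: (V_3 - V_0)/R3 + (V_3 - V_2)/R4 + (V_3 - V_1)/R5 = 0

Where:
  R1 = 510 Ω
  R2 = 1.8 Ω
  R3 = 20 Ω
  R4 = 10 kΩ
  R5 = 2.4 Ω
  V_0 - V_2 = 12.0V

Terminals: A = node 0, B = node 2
Nodal analysis, taking node 2 as the 0 V reference.
Source V1 fixes V_0 = 12 V.
KCL at each unknown node (sum of currents leaving = 0; resistances in Ω):
  Node 1: (V_1 - 12)/510 + (V_1 - 0)/1.8 + (V_1 - V_3)/2.4 = 0
  Node 3: (V_3 - 12)/20 + (V_3 - 0)/10000 + (V_3 - V_1)/2.4 = 0
Collecting terms (coefficients in siemens):
  0.9742·V_1 - 0.4167·V_3 = 0.02353
  0.4668·V_3 - 0.4167·V_1 = 0.6
Determinant D = (0.9742)(0.4668) - (-0.4167)(-0.4167) = 0.2811
V_1 = [(0.02353)(0.4668) - (-0.4167)(0.6)]/D = 0.9284 V
V_3 = [(0.9742)(0.6) - (0.02353)(-0.4167)]/D = 2.114 V
Power in each resistor, P = (ΔV)²/R:
  P_R1 = (12 - 0.9284)²/510 = 0.2404 W
  P_R2 = (0.9284 - 0)²/1.8 = 0.4789 W
  P_R3 = (12 - 2.114)²/20 = 4.886 W
  P_R4 = (0 - 2.114)²/10000 = 0.000447 W
  P_R5 = (0.9284 - 2.114)²/2.4 = 0.5859 W
P_total = P_R1 + P_R2 + P_R3 + P_R4 + P_R5 = 6.192 W

Final answer: 6.192 W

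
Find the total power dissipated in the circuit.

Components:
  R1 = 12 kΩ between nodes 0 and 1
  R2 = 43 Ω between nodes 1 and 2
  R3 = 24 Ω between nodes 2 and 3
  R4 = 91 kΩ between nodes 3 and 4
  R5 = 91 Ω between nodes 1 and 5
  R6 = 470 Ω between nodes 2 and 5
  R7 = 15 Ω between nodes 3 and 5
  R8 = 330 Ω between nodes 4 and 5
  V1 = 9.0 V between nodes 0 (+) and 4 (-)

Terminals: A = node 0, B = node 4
Nodal analysis, taking node 4 as the 0 V reference.
Source V1 fixes V_0 = 9 V.
KCL at each unknown node (sum of currents leaving = 0; resistances in Ω):
  Node 1: (V_1 - 9)/12000 + (V_1 - V_2)/43 + (V_1 - V_5)/91 = 0
  Node 2: (V_2 - V_1)/43 + (V_2 - V_3)/24 + (V_2 - V_5)/470 = 0
  Node 3: (V_3 - V_2)/24 + (V_3 - 0)/91000 + (V_3 - V_5)/15 = 0
  Node 5: (V_5 - V_1)/91 + (V_5 - V_2)/470 + (V_5 - V_3)/15 + (V_5 - 0)/330 = 0
Collecting terms (coefficients in siemens):
  0.03433·V_1 - 0.02326·V_2 - 0.01099·V_5 = 0.00075
  0.06705·V_2 - 0.02326·V_1 - 0.04167·V_3 - 0.002128·V_5 = 0
  0.1083·V_3 - 0.04167·V_2 - 0.06667·V_5 = 0
  0.08281·V_5 - 0.01099·V_1 - 0.002128·V_2 - 0.06667·V_3 = 0
Solving these 4 simultaneous equations (Gaussian elimination) gives:
  V_1 = 0.2699 V, V_2 = 0.2532 V, V_3 = 0.2445 V, V_5 = 0.2392 V
Power in each resistor, P = (ΔV)²/R:
  P_R1 = (9 - 0.2699)²/12000 = 0.006351 W
  P_R2 = (0.2699 - 0.2532)²/43 = 0.000006528 W
  P_R3 = (0.2532 - 0.2445)²/24 = 0.000003108 W
  P_R4 = (0.2445 - 0)²/91000 = 0.0000006572 W
  P_R5 = (0.2699 - 0.2392)²/91 = 0.00001039 W
  P_R6 = (0.2532 - 0.2392)²/470 = 0.0000004166 W
  P_R7 = (0.2445 - 0.2392)²/15 = 0.000001913 W
  P_R8 = (0 - 0.2392)²/330 = 0.0001734 W
P_total = P_R1 + P_R2 + P_R3 + P_R4 + P_R5 + P_R6 + P_R7 + P_R8 = 0.006548 W

Final answer: 0.006548 W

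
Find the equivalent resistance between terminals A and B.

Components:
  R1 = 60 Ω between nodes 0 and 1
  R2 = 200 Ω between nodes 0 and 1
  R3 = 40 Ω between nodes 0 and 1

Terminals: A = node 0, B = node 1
Reduce the network between node 0 (A) and node 1 (B) by series/parallel combination:
  Rp1 = R1 ‖ R2 ‖ R3 (parallel, all between nodes 0 and 1) = 1/(1/60 + 1/200 + 1/40) = 21.43 Ω
R_eq = 21.43 Ω

Final answer: 21.43 Ω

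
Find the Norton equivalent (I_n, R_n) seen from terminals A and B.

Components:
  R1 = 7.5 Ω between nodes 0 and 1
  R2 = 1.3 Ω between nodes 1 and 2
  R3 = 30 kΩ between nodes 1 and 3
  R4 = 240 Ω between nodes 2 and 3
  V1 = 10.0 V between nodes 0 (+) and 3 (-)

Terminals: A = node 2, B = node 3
Find the Thévenin equivalent first; then I_n = V_th/R_th and R_n = R_th.
Step 1 — V_th is the open-circuit voltage V_A - V_B (nothing connected across the terminals).
Nodal analysis, taking node 3 as the 0 V reference.
Source V1 fixes V_0 = 10 V.
KCL at each unknown node (sum of currents leaving = 0; resistances in Ω):
  Node 1: (V_1 - 10)/7.5 + (V_1 - V_2)/1.3 + (V_1 - 0)/30000 = 0
  Node 2: (V_2 - V_1)/1.3 + (V_2 - 0)/240 = 0
Collecting terms (coefficients in siemens):
  0.9026·V_1 - 0.7692·V_2 = 1.333
  0.7734·V_2 - 0.7692·V_1 = 0
Determinant D = (0.9026)(0.7734) - (-0.7692)(-0.7692) = 0.1064
V_1 = [(1.333)(0.7734) - (-0.7692)(0)]/D = 9.696 V
V_2 = [(0.9026)(0) - (1.333)(-0.7692)]/D = 9.644 V
V_th = V_2 - V_3 = 9.644 - 0 = 9.644 V
Step 2 — R_th: zero the source — replace V1 by a short circuit (node 3 merges into node 0) — and find the resistance seen between A (node 2) and B (node 0).
Reduce the network between node 2 (A) and node 0 (B) by series/parallel combination:
  Rp1 = R1 ‖ R3 (parallel, both between nodes 0 and 1) = 1/(1/7.5 + 1/30000) = 7.498 Ω
  Rs1 = R2 + Rp1 (series, joined only at node 1) = 1.3 + 7.498 = 8.798 Ω
  Rp2 = R4 ‖ Rs1 (parallel, both between nodes 0 and 2) = 1/(1/240 + 1/8.798) = 8.487 Ω
R_th = 8.487 Ω
I_n = V_th/R_th = 9.644/8.487 = 1.136 A, and R_n = R_th = 8.487 Ω

Final answer: I_n = 1.136 A, R_n = 8.487 Ω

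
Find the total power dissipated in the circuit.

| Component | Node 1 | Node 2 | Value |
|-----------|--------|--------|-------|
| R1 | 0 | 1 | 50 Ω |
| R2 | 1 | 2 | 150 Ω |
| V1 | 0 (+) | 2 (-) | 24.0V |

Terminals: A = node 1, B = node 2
Nodal analysis, taking node 2 as the 0 V reference.
Source V1 fixes V_0 = 24 V.
KCL at each unknown node (sum of currents leaving = 0; resistances in Ω):
  Node 1: (V_1 - 24)/50 + (V_1 - 0)/150 = 0
Collecting terms: 0.02667 × V_1 = 0.48  =>  V_1 = 18 V
Power in each resistor, P = (ΔV)²/R:
  P_R1 = (24 - 18)²/50 = 0.72 W
  P_R2 = (18 - 0)²/150 = 2.16 W
P_total = P_R1 + P_R2 = 2.88 W

Final answer: 2.88 W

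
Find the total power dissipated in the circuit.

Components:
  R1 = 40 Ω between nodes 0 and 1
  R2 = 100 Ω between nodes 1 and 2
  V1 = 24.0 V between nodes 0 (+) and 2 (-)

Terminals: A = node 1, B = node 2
Nodal analysis, taking node 2 as the 0 V reference.
Source V1 fixes V_0 = 24 V.
KCL at each unknown node (sum of currents leaving = 0; resistances in Ω):
  Node 1: (V_1 - 24)/40 + (V_1 - 0)/100 = 0
Collecting terms: 0.035 × V_1 = 0.6  =>  V_1 = 17.14 V
Power in each resistor, P = (ΔV)²/R:
  P_R1 = (24 - 17.14)²/40 = 1.176 W
  P_R2 = (17.14 - 0)²/100 = 2.939 W
P_total = P_R1 + P_R2 = 4.114 W

Final answer: 4.114 W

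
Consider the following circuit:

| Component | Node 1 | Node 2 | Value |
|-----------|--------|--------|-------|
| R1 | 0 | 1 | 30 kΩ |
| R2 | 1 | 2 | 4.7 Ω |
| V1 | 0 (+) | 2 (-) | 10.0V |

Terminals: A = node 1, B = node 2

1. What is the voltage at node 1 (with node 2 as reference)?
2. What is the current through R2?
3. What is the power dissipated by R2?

Nodal analysis, taking node 2 as the 0 V reference.
Source V1 fixes V_0 = 10 V.
KCL at each unknown node (sum of currents leaving = 0; resistances in Ω):
  Node 1: (V_1 - 10)/30000 + (V_1 - 0)/4.7 = 0
Collecting terms: 0.2128 × V_1 = 0.0003333  =>  V_1 = 0.001566 V
Part 1:
  Read off the nodal solution: V_1 = 0.001566 V
Part 2:
  I_R2 = (V_1 - V_2)/R2 = (0.001566 - 0)/4.7 = 0.0003333 A
  Magnitude: I_R2 = 0.0003333 A
Part 3:
  I_R2 = (V_1 - V_2)/R2 = (0.001566 - 0)/4.7 = 0.0003333 A
  P_R2 = I_R2² × R2 = (0.0003333)² × 4.7 = 0.0000005221 W

Final answers:
1. V_1 = 0.001566 V
2. I_R2 = 0.0003333 A
3. P_R2 = 5.221e-07 W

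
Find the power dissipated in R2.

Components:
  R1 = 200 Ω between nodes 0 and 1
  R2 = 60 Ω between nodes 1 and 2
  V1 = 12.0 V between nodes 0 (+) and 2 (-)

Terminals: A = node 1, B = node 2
Nodal analysis, taking node 2 as the 0 V reference.
Source V1 fixes V_0 = 12 V.
KCL at each unknown node (sum of currents leaving = 0; resistances in Ω):
  Node 1: (V_1 - 12)/200 + (V_1 - 0)/60 = 0
Collecting terms: 0.02167 × V_1 = 0.06  =>  V_1 = 2.769 V
I_R2 = (V_1 - V_2)/R2 = (2.769 - 0)/60 = 0.04615 A
P_R2 = I_R2² × R2 = (0.04615)² × 60 = 0.1278 W

Final answer: 0.1278 W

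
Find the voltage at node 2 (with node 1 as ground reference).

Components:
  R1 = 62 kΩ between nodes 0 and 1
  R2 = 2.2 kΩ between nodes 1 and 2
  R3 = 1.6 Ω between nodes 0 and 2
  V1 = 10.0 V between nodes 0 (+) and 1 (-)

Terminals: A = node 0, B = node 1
Nodal analysis, taking node 1 as the 0 V reference.
Source V1 fixes V_0 = 10 V.
KCL at each unknown node (sum of currents leaving = 0; resistances in Ω):
  Node 2: (V_2 - 0)/2200 + (V_2 - 10)/1.6 = 0
Collecting terms: 0.6255 × V_2 = 6.25  =>  V_2 = 9.993 V
The requested potential is V_2 = 9.993 V.

Final answer: V_2 = 9.993 V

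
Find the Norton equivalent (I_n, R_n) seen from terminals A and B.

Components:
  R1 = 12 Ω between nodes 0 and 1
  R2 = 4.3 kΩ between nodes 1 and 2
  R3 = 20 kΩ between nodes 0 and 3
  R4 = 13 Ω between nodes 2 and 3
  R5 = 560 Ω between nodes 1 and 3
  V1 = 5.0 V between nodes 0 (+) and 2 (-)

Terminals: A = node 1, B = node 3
Find the Thévenin equivalent first; then I_n = V_th/R_th and R_n = R_th.
Step 1 — V_th is the open-circuit voltage V_A - V_B (nothing connected across the terminals).
Nodal analysis, taking node 2 as the 0 V reference.
Source V1 fixes V_0 = 5 V.
KCL at each unknown node (sum of currents leaving = 0; resistances in Ω):
  Node 1: (V_1 - 5)/12 + (V_1 - 0)/4300 + (V_1 - V_3)/560 = 0
  Node 3: (V_3 - 5)/20000 + (V_3 - 0)/13 + (V_3 - V_1)/560 = 0
Collecting terms (coefficients in siemens):
  0.08535·V_1 - 0.001786·V_3 = 0.4167
  0.07876·V_3 - 0.001786·V_1 = 0.00025
Determinant D = (0.08535)(0.07876) - (-0.001786)(-0.001786) = 0.006719
V_1 = [(0.4167)(0.07876) - (-0.001786)(0.00025)]/D = 4.884 V
V_3 = [(0.08535)(0.00025) - (0.4167)(-0.001786)]/D = 0.1139 V
V_th = V_1 - V_3 = 4.884 - 0.1139 = 4.77 V
Step 2 — R_th: zero the source — replace V1 by a short circuit (node 2 merges into node 0) — and find the resistance seen between A (node 1) and B (node 3).
Reduce the network between node 1 (A) and node 3 (B) by series/parallel combination:
  Rp1 = R1 ‖ R2 (parallel, both between nodes 0 and 1) = 1/(1/12 + 1/4300) = 11.97 Ω
  Rp2 = R3 ‖ R4 (parallel, both between nodes 0 and 3) = 1/(1/20000 + 1/13) = 12.99 Ω
  Rs1 = Rp1 + Rp2 (series, joined only at node 0) = 11.97 + 12.99 = 24.96 Ω
  Rp3 = R5 ‖ Rs1 (parallel, both between nodes 1 and 3) = 1/(1/560 + 1/24.96) = 23.89 Ω
R_th = 23.89 Ω
I_n = V_th/R_th = 4.77/23.89 = 0.1996 A, and R_n = R_th = 23.89 Ω

Final answer: I_n = 0.1996 A, R_n = 23.89 Ω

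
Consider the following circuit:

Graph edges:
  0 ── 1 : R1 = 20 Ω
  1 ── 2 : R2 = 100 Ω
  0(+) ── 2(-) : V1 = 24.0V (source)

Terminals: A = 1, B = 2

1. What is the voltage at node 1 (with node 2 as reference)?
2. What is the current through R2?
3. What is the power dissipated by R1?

Nodal analysis, taking node 2 as the 0 V reference.
Source V1 fixes V_0 = 24 V.
KCL at each unknown node (sum of currents leaving = 0; resistances in Ω):
  Node 1: (V_1 - 24)/20 + (V_1 - 0)/100 = 0
Collecting terms: 0.06 × V_1 = 1.2  =>  V_1 = 20 V
Part 1:
  Read off the nodal solution: V_1 = 20 V
Part 2:
  I_R2 = (V_1 - V_2)/R2 = (20 - 0)/100 = 0.2 A
  Magnitude: I_R2 = 0.2 A
Part 3:
  I_R1 = (V_0 - V_1)/R1 = (24 - 20)/20 = 0.2 A
  P_R1 = I_R1² × R1 = (0.2)² × 20 = 0.8 W

Final answers:
1. V_1 = 20 V
2. I_R2 = 0.2 A
3. P_R1 = 0.8 W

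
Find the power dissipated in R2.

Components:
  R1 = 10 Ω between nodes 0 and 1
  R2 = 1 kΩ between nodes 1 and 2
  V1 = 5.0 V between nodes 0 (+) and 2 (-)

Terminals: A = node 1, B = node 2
Nodal analysis, taking node 2 as the 0 V reference.
Source V1 fixes V_0 = 5 V.
KCL at each unknown node (sum of currents leaving = 0; resistances in Ω):
  Node 1: (V_1 - 5)/10 + (V_1 - 0)/1000 = 0
Collecting terms: 0.101 × V_1 = 0.5  =>  V_1 = 4.95 V
I_R2 = (V_1 - V_2)/R2 = (4.95 - 0)/1000 = 0.00495 A
P_R2 = I_R2² × R2 = (0.00495)² × 1000 = 0.02451 W

Final answer: 0.02451 W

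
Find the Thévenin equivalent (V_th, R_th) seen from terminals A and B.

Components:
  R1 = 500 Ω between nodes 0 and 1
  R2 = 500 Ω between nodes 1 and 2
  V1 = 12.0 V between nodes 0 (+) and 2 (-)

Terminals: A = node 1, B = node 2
Step 1 — V_th is the open-circuit voltage V_A - V_B (nothing connected across the terminals).
Nodal analysis, taking node 2 as the 0 V reference.
Source V1 fixes V_0 = 12 V.
KCL at each unknown node (sum of currents leaving = 0; resistances in Ω):
  Node 1: (V_1 - 12)/500 + (V_1 - 0)/500 = 0
Collecting terms: 0.004 × V_1 = 0.024  =>  V_1 = 6 V
V_th = V_1 - V_2 = 6 - 0 = 6 V
Step 2 — R_th: zero the source — replace V1 by a short circuit (node 2 merges into node 0) — and find the resistance seen between A (node 1) and B (node 0).
Reduce the network between node 1 (A) and node 0 (B) by series/parallel combination:
  Rp1 = R1 ‖ R2 (parallel, both between nodes 0 and 1) = 1/(1/500 + 1/500) = 250 Ω
R_th = 250 Ω

Final answer: V_th = 6 V, R_th = 250 Ω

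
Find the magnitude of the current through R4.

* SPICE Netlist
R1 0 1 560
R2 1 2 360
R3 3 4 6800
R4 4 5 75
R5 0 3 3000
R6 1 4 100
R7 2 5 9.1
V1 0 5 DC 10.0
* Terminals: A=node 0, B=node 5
Nodal analysis, taking node 5 as the 0 V reference.
Source V1 fixes V_0 = 10 V.
KCL at each unknown node (sum of currents leaving = 0; resistances in Ω):
  Node 1: (V_1 - 10)/560 + (V_1 - V_2)/360 + (V_1 - V_4)/100 = 0
  Node 2: (V_2 - V_1)/360 + (V_2 - 0)/9.1 = 0
  Node 3: (V_3 - V_4)/6800 + (V_3 - 10)/3000 = 0
  Node 4: (V_4 - V_3)/6800 + (V_4 - 0)/75 + (V_4 - V_1)/100 = 0
Collecting terms (coefficients in siemens):
  0.01456·V_1 - 0.002778·V_2 - 0.01·V_4 = 0.01786
  0.1127·V_2 - 0.002778·V_1 = 0
  0.0004804·V_3 - 0.0001471·V_4 = 0.003333
  0.02348·V_4 - 0.01·V_1 - 0.0001471·V_3 = 0
Solving these 4 simultaneous equations (Gaussian elimination) gives:
  V_1 = 1.788 V, V_2 = 0.04409 V, V_3 = 7.186 V, V_4 = 0.8067 V
I_R4 = (V_4 - V_5)/R4 = (0.8067 - 0)/75 = 0.01076 A
|I_R4| = 0.01076 A

Final answer: |I_R4| = 0.01076 A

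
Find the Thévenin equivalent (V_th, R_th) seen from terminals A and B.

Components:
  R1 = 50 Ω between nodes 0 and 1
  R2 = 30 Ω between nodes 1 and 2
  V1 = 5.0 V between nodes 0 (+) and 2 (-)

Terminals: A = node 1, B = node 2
Step 1 — V_th is the open-circuit voltage V_A - V_B (nothing connected across the terminals).
Nodal analysis, taking node 2 as the 0 V reference.
Source V1 fixes V_0 = 5 V.
KCL at each unknown node (sum of currents leaving = 0; resistances in Ω):
  Node 1: (V_1 - 5)/50 + (V_1 - 0)/30 = 0
Collecting terms: 0.05333 × V_1 = 0.1  =>  V_1 = 1.875 V
V_th = V_1 - V_2 = 1.875 - 0 = 1.875 V
Step 2 — R_th: zero the source — replace V1 by a short circuit (node 2 merges into node 0) — and find the resistance seen between A (node 1) and B (node 0).
Reduce the network between node 1 (A) and node 0 (B) by series/parallel combination:
  Rp1 = R1 ‖ R2 (parallel, both between nodes 0 and 1) = 1/(1/50 + 1/30) = 18.75 Ω
R_th = 18.75 Ω

Final answer: V_th = 1.875 V, R_th = 18.75 Ω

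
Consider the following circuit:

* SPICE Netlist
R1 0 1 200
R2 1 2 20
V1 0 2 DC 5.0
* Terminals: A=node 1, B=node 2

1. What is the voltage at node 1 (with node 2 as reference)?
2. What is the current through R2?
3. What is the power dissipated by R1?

Nodal analysis, taking node 2 as the 0 V reference.
Source V1 fixes V_0 = 5 V.
KCL at each unknown node (sum of currents leaving = 0; resistances in Ω):
  Node 1: (V_1 - 5)/200 + (V_1 - 0)/20 = 0
Collecting terms: 0.055 × V_1 = 0.025  =>  V_1 = 0.4545 V
Part 1:
  Read off the nodal solution: V_1 = 0.4545 V
Part 2:
  I_R2 = (V_1 - V_2)/R2 = (0.4545 - 0)/20 = 0.02273 A
  Magnitude: I_R2 = 0.02273 A
Part 3:
  I_R1 = (V_0 - V_1)/R1 = (5 - 0.4545)/200 = 0.02273 A
  P_R1 = I_R1² × R1 = (0.02273)² × 200 = 0.1033 W

Final answers:
1. V_1 = 0.4545 V
2. I_R2 = 0.02273 A
3. P_R1 = 0.1033 W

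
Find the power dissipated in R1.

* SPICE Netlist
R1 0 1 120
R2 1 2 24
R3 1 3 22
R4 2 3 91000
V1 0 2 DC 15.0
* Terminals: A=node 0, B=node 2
Nodal analysis, taking node 2 as the 0 V reference.
Source V1 fixes V_0 = 15 V.
KCL at each unknown node (sum of currents leaving = 0; resistances in Ω):
  Node 1: (V_1 - 15)/120 + (V_1 - 0)/24 + (V_1 - V_3)/22 = 0
  Node 3: (V_3 - V_1)/22 + (V_3 - 0)/91000 = 0
Collecting terms (coefficients in siemens):
  0.09545·V_1 - 0.04545·V_3 = 0.125
  0.04547·V_3 - 0.04545·V_1 = 0
Determinant D = (0.09545)(0.04547) - (-0.04545)(-0.04545) = 0.002274
V_1 = [(0.125)(0.04547) - (-0.04545)(0)]/D = 2.499 V
V_3 = [(0.09545)(0) - (0.125)(-0.04545)]/D = 2.499 V
I_R1 = (V_0 - V_1)/R1 = (15 - 2.499)/120 = 0.1042 A
P_R1 = I_R1² × R1 = (0.1042)² × 120 = 1.302 W

Final answer: 1.302 W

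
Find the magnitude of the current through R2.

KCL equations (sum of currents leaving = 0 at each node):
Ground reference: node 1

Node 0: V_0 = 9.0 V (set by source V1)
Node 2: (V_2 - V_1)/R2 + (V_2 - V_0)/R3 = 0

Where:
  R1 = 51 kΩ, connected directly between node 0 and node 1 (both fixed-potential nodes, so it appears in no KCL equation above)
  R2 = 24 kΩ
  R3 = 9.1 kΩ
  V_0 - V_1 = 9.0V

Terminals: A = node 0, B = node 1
Nodal analysis, taking node 1 as the 0 V reference.
Source V1 fixes V_0 = 9 V.
KCL at each unknown node (sum of currents leaving = 0; resistances in Ω):
  Node 2: (V_2 - 0)/24000 + (V_2 - 9)/9100 = 0
Collecting terms: 0.0001516 × V_2 = 0.000989  =>  V_2 = 6.526 V
I_R2 = (V_1 - V_2)/R2 = (0 - 6.526)/24000 = -0.0002719 A
|I_R2| = 0.0002719 A

Final answer: |I_R2| = 0.0002719 A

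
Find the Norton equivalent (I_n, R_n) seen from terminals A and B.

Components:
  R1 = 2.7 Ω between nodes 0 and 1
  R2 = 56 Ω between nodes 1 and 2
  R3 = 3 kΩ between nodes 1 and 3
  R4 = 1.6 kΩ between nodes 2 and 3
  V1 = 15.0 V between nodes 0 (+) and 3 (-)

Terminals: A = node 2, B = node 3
Find the Thévenin equivalent first; then I_n = V_th/R_th and R_n = R_th.
Step 1 — V_th is the open-circuit voltage V_A - V_B (nothing connected across the terminals).
Nodal analysis, taking node 3 as the 0 V reference.
Source V1 fixes V_0 = 15 V.
KCL at each unknown node (sum of currents leaving = 0; resistances in Ω):
  Node 1: (V_1 - 15)/2.7 + (V_1 - V_2)/56 + (V_1 - 0)/3000 = 0
  Node 2: (V_2 - V_1)/56 + (V_2 - 0)/1600 = 0
Collecting terms (coefficients in siemens):
  0.3886·V_1 - 0.01786·V_2 = 5.556
  0.01848·V_2 - 0.01786·V_1 = 0
Determinant D = (0.3886)(0.01848) - (-0.01786)(-0.01786) = 0.006863
V_1 = [(5.556)(0.01848) - (-0.01786)(0)]/D = 14.96 V
V_2 = [(0.3886)(0) - (5.556)(-0.01786)]/D = 14.46 V
V_th = V_2 - V_3 = 14.46 - 0 = 14.46 V
Step 2 — R_th: zero the source — replace V1 by a short circuit (node 3 merges into node 0) — and find the resistance seen between A (node 2) and B (node 0).
Reduce the network between node 2 (A) and node 0 (B) by series/parallel combination:
  Rp1 = R1 ‖ R3 (parallel, both between nodes 0 and 1) = 1/(1/2.7 + 1/3000) = 2.698 Ω
  Rs1 = R2 + Rp1 (series, joined only at node 1) = 56 + 2.698 = 58.7 Ω
  Rp2 = R4 ‖ Rs1 (parallel, both between nodes 0 and 2) = 1/(1/1600 + 1/58.7) = 56.62 Ω
R_th = 56.62 Ω
I_n = V_th/R_th = 14.46/56.62 = 0.2553 A, and R_n = R_th = 56.62 Ω

Final answer: I_n = 0.2553 A, R_n = 56.62 Ω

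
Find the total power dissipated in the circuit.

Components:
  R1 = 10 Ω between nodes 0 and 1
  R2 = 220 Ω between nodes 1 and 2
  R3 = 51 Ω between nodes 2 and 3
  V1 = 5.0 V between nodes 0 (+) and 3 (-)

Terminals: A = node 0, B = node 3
Nodal analysis, taking node 3 as the 0 V reference.
Source V1 fixes V_0 = 5 V.
KCL at each unknown node (sum of currents leaving = 0; resistances in Ω):
  Node 1: (V_1 - 5)/10 + (V_1 - V_2)/220 = 0
  Node 2: (V_2 - V_1)/220 + (V_2 - 0)/51 = 0
Collecting terms (coefficients in siemens):
  0.1045·V_1 - 0.004545·V_2 = 0.5
  0.02415·V_2 - 0.004545·V_1 = 0
Determinant D = (0.1045)(0.02415) - (-0.004545)(-0.004545) = 0.002504
V_1 = [(0.5)(0.02415) - (-0.004545)(0)]/D = 4.822 V
V_2 = [(0.1045)(0) - (0.5)(-0.004545)]/D = 0.9075 V
Power in each resistor, P = (ΔV)²/R:
  P_R1 = (5 - 4.822)²/10 = 0.003166 W
  P_R2 = (4.822 - 0.9075)²/220 = 0.06965 W
  P_R3 = (0.9075 - 0)²/51 = 0.01615 W
P_total = P_R1 + P_R2 + P_R3 = 0.08897 W

Final answer: 0.08897 W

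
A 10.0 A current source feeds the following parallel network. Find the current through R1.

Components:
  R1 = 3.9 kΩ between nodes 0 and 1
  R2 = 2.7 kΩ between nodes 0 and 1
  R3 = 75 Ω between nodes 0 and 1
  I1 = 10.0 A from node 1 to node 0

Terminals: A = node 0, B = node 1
All resistors sit directly between nodes 0 and 1, so they are in parallel and share one voltage V; the full source current 10 A splits among them.
1/R_par = 1/3900 + 1/2700 + 1/75 = 0.01396 S  =>  R_par = 71.63 Ω
V = I × R_par = 10 × 71.63 = 716.3 V
I_R1 = V/R1 = 716.3/3900 = 0.1837 A

Final answer: 0.1837 A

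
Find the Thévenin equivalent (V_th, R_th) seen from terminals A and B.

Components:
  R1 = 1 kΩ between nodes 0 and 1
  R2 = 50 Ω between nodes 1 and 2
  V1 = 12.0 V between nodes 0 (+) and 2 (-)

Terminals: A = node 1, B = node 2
Step 1 — V_th is the open-circuit voltage V_A - V_B (nothing connected across the terminals).
Nodal analysis, taking node 2 as the 0 V reference.
Source V1 fixes V_0 = 12 V.
KCL at each unknown node (sum of currents leaving = 0; resistances in Ω):
  Node 1: (V_1 - 12)/1000 + (V_1 - 0)/50 = 0
Collecting terms: 0.021 × V_1 = 0.012  =>  V_1 = 0.5714 V
V_th = V_1 - V_2 = 0.5714 - 0 = 0.5714 V
Step 2 — R_th: zero the source — replace V1 by a short circuit (node 2 merges into node 0) — and find the resistance seen between A (node 1) and B (node 0).
Reduce the network between node 1 (A) and node 0 (B) by series/parallel combination:
  Rp1 = R1 ‖ R2 (parallel, both between nodes 0 and 1) = 1/(1/1000 + 1/50) = 47.62 Ω
R_th = 47.62 Ω

Final answer: V_th = 0.5714 V, R_th = 47.62 Ω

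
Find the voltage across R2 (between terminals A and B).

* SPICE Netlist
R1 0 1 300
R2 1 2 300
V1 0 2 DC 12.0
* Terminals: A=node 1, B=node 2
R1 and R2 are in series across V1 (node 0 → node 1 → node 2), and the output A–B is taken across R2, so this is a voltage divider.
Series current: I = V1/(R1 + R2) = 12/(300 + 300) = 12/600 = 0.02 A
V_R2 = I × R2 = V1 × R2/(R1 + R2) = 12 × 300/600 = 6 V

Final answer: 6 V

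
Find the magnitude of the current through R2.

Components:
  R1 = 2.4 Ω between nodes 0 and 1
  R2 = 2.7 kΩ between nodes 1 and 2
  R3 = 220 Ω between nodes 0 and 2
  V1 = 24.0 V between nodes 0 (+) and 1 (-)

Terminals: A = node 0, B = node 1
Nodal analysis, taking node 1 as the 0 V reference.
Source V1 fixes V_0 = 24 V.
KCL at each unknown node (sum of currents leaving = 0; resistances in Ω):
  Node 2: (V_2 - 0)/2700 + (V_2 - 24)/220 = 0
Collecting terms: 0.004916 × V_2 = 0.1091  =>  V_2 = 22.19 V
I_R2 = (V_1 - V_2)/R2 = (0 - 22.19)/2700 = -0.008219 A
|I_R2| = 0.008219 A

Final answer: |I_R2| = 0.008219 A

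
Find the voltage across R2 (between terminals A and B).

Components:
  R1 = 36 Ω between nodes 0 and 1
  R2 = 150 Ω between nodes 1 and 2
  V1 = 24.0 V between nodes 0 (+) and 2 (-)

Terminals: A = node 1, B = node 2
R1 and R2 are in series across V1 (node 0 → node 1 → node 2), and the output A–B is taken across R2, so this is a voltage divider.
Series current: I = V1/(R1 + R2) = 24/(36 + 150) = 24/186 = 0.129 A
V_R2 = I × R2 = V1 × R2/(R1 + R2) = 24 × 150/186 = 19.35 V

Final answer: 19.35 V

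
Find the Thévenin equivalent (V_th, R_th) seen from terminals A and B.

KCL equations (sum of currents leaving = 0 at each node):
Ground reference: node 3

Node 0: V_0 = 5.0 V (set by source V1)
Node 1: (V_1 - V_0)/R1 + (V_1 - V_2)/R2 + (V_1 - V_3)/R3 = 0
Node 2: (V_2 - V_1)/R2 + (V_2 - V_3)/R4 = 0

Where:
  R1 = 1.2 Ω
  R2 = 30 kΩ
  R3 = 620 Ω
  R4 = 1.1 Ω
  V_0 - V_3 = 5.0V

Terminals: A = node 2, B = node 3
Step 1 — V_th is the open-circuit voltage V_A - V_B (nothing connected across the terminals).
Nodal analysis, taking node 3 as the 0 V reference.
Source V1 fixes V_0 = 5 V.
KCL at each unknown node (sum of currents leaving = 0; resistances in Ω):
  Node 1: (V_1 - 5)/1.2 + (V_1 - V_2)/30000 + (V_1 - 0)/620 = 0
  Node 2: (V_2 - V_1)/30000 + (V_2 - 0)/1.1 = 0
Collecting terms (coefficients in siemens):
  0.835·V_1 - 0.00003333·V_2 = 4.167
  0.9091·V_2 - 0.00003333·V_1 = 0
Determinant D = (0.835)(0.9091) - (-0.00003333)(-0.00003333) = 0.7591
V_1 = [(4.167)(0.9091) - (-0.00003333)(0)]/D = 4.99 V
V_2 = [(0.835)(0) - (4.167)(-0.00003333)]/D = 0.000183 V
V_th = V_2 - V_3 = 0.000183 - 0 = 0.000183 V
Step 2 — R_th: zero the source — replace V1 by a short circuit (node 3 merges into node 0) — and find the resistance seen between A (node 2) and B (node 0).
Reduce the network between node 2 (A) and node 0 (B) by series/parallel combination:
  Rp1 = R1 ‖ R3 (parallel, both between nodes 0 and 1) = 1/(1/1.2 + 1/620) = 1.198 Ω
  Rs1 = R2 + Rp1 (series, joined only at node 1) = 30000 + 1.198 = 30000 Ω
  Rp2 = R4 ‖ Rs1 (parallel, both between nodes 0 and 2) = 1/(1/1.1 + 1/30000) = 1.1 Ω
R_th = 1.1 Ω

Final answer: V_th = 0.000183 V, R_th = 1.1 Ω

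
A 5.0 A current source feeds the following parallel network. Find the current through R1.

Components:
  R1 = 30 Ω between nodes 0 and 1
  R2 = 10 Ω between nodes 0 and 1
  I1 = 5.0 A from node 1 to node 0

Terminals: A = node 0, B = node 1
All resistors sit directly between nodes 0 and 1, so they are in parallel and share one voltage V; the full source current 5 A splits among them.
1/R_par = 1/30 + 1/10 = 0.1333 S  =>  R_par = 7.5 Ω
V = I × R_par = 5 × 7.5 = 37.5 V
I_R1 = V/R1 = 37.5/30 = 1.25 A

Final answer: 1.25 A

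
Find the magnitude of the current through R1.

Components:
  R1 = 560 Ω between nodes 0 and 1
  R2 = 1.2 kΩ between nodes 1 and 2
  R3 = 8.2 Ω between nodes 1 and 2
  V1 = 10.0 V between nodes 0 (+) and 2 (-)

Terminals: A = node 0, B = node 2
Nodal analysis, taking node 2 as the 0 V reference.
Source V1 fixes V_0 = 10 V.
KCL at each unknown node (sum of currents leaving = 0; resistances in Ω):
  Node 1: (V_1 - 10)/560 + (V_1 - 0)/1200 + (V_1 - 0)/8.2 = 0
Collecting terms: 0.1246 × V_1 = 0.01786  =>  V_1 = 0.1433 V
I_R1 = (V_0 - V_1)/R1 = (10 - 0.1433)/560 = 0.0176 A
|I_R1| = 0.0176 A

Final answer: |I_R1| = 0.0176 A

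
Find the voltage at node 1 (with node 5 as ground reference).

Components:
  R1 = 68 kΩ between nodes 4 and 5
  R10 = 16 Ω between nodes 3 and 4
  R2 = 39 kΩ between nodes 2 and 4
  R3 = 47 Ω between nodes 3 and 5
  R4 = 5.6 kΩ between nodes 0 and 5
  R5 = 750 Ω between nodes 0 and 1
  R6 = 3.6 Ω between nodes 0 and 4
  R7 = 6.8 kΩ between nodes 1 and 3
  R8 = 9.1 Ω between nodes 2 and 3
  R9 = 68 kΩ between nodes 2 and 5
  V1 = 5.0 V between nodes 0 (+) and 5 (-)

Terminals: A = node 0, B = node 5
Nodal analysis, taking node 5 as the 0 V reference.
Source V1 fixes V_0 = 5 V.
KCL at each unknown node (sum of currents leaving = 0; resistances in Ω):
  Node 1: (V_1 - 5)/750 + (V_1 - V_3)/6800 = 0
  Node 2: (V_2 - V_4)/39000 + (V_2 - V_3)/9.1 + (V_2 - 0)/68000 = 0
  Node 3: (V_3 - 0)/47 + (V_3 - V_1)/6800 + (V_3 - V_2)/9.1 + (V_3 - V_4)/16 = 0
  Node 4: (V_4 - 0)/68000 + (V_4 - V_2)/39000 + (V_4 - 5)/3.6 + (V_4 - V_3)/16 = 0
Collecting terms (coefficients in siemens):
  0.00148·V_1 - 0.0001471·V_3 = 0.006667
  0.1099·V_2 - 0.1099·V_3 - 0.00002564·V_4 = 0
  0.1938·V_3 - 0.0001471·V_1 - 0.1099·V_2 - 0.0625·V_4 = 0
  0.3403·V_4 - 0.00002564·V_2 - 0.0625·V_3 = 1.389
Solving these 4 simultaneous equations (Gaussian elimination) gives:
  V_1 = 4.854 V, V_2 = 3.53 V, V_3 = 3.531 V, V_4 = 4.73 V
The requested potential is V_1 = 4.854 V.

Final answer: V_1 = 4.854 V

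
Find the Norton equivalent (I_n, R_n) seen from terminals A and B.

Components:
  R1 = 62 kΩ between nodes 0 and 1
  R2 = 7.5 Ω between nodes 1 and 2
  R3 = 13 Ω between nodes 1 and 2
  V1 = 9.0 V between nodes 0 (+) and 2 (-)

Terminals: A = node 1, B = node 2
Find the Thévenin equivalent first; then I_n = V_th/R_th and R_n = R_th.
Step 1 — V_th is the open-circuit voltage V_A - V_B (nothing connected across the terminals).
Nodal analysis, taking node 2 as the 0 V reference.
Source V1 fixes V_0 = 9 V.
KCL at each unknown node (sum of currents leaving = 0; resistances in Ω):
  Node 1: (V_1 - 9)/62000 + (V_1 - 0)/7.5 + (V_1 - 0)/13 = 0
Collecting terms: 0.2103 × V_1 = 0.0001452  =>  V_1 = 0.0006903 V
V_th = V_1 - V_2 = 0.0006903 - 0 = 0.0006903 V
Step 2 — R_th: zero the source — replace V1 by a short circuit (node 2 merges into node 0) — and find the resistance seen between A (node 1) and B (node 0).
Reduce the network between node 1 (A) and node 0 (B) by series/parallel combination:
  Rp1 = R1 ‖ R2 ‖ R3 (parallel, all between nodes 0 and 1) = 1/(1/62000 + 1/7.5 + 1/13) = 4.756 Ω
R_th = 4.756 Ω
I_n = V_th/R_th = 0.0006903/4.756 = 0.0001452 A, and R_n = R_th = 4.756 Ω

Final answer: I_n = 0.0001452 A, R_n = 4.756 Ω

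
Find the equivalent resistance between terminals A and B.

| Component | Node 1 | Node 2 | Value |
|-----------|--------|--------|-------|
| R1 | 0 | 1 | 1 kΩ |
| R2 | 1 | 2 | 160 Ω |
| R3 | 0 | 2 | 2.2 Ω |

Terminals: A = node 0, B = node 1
Reduce the network between node 0 (A) and node 1 (B) by series/parallel combination:
  Rs1 = R3 + R2 (series, joined only at node 2) = 2.2 + 160 = 162.2 Ω
  Rp1 = R1 ‖ Rs1 (parallel, both between nodes 0 and 1) = 1/(1/1000 + 1/162.2) = 139.6 Ω
R_eq = 139.6 Ω

Final answer: 139.6 Ω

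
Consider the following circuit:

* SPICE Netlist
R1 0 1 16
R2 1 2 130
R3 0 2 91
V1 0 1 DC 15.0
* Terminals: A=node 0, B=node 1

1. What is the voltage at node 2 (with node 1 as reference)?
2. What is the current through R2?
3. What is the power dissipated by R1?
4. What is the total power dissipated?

Nodal analysis, taking node 1 as the 0 V reference.
Source V1 fixes V_0 = 15 V.
KCL at each unknown node (sum of currents leaving = 0; resistances in Ω):
  Node 2: (V_2 - 0)/130 + (V_2 - 15)/91 = 0
Collecting terms: 0.01868 × V_2 = 0.1648  =>  V_2 = 8.824 V
Part 1:
  Read off the nodal solution: V_2 = 8.824 V
Part 2:
  I_R2 = (V_1 - V_2)/R2 = (0 - 8.824)/130 = -0.06787 A
  Magnitude: I_R2 = 0.06787 A
Part 3:
  I_R1 = (V_0 - V_1)/R1 = (15 - 0)/16 = 0.9375 A
  P_R1 = I_R1² × R1 = (0.9375)² × 16 = 14.06 W
Part 4:
  Power in each resistor, P = (ΔV)²/R:
    P_R1 = (15 - 0)²/16 = 14.06 W
    P_R2 = (0 - 8.824)²/130 = 0.5989 W
    P_R3 = (15 - 8.824)²/91 = 0.4192 W
  P_total = P_R1 + P_R2 + P_R3 = 15.08 W

Final answers:
1. V_2 = 8.824 V
2. I_R2 = 0.06787 A
3. P_R1 = 14.06 W
4. P_total = 15.08 W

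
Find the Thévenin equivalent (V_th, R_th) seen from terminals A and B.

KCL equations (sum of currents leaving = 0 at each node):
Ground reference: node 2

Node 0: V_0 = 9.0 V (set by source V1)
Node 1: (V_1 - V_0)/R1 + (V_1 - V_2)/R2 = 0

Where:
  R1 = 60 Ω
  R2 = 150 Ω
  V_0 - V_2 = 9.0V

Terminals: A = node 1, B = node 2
Step 1 — V_th is the open-circuit voltage V_A - V_B (nothing connected across the terminals).
Nodal analysis, taking node 2 as the 0 V reference.
Source V1 fixes V_0 = 9 V.
KCL at each unknown node (sum of currents leaving = 0; resistances in Ω):
  Node 1: (V_1 - 9)/60 + (V_1 - 0)/150 = 0
Collecting terms: 0.02333 × V_1 = 0.15  =>  V_1 = 6.429 V
V_th = V_1 - V_2 = 6.429 - 0 = 6.429 V
Step 2 — R_th: zero the source — replace V1 by a short circuit (node 2 merges into node 0) — and find the resistance seen between A (node 1) and B (node 0).
Reduce the network between node 1 (A) and node 0 (B) by series/parallel combination:
  Rp1 = R1 ‖ R2 (parallel, both between nodes 0 and 1) = 1/(1/60 + 1/150) = 42.86 Ω
R_th = 42.86 Ω

Final answer: V_th = 6.429 V, R_th = 42.86 Ω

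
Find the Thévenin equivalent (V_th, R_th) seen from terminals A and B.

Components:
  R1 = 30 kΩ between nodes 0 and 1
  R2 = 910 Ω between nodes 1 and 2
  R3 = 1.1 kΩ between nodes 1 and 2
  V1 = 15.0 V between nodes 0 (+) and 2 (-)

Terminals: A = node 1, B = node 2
Step 1 — V_th is the open-circuit voltage V_A - V_B (nothing connected across the terminals).
Nodal analysis, taking node 2 as the 0 V reference.
Source V1 fixes V_0 = 15 V.
KCL at each unknown node (sum of currents leaving = 0; resistances in Ω):
  Node 1: (V_1 - 15)/30000 + (V_1 - 0)/910 + (V_1 - 0)/1100 = 0
Collecting terms: 0.002041 × V_1 = 0.0005  =>  V_1 = 0.2449 V
V_th = V_1 - V_2 = 0.2449 - 0 = 0.2449 V
Step 2 — R_th: zero the source — replace V1 by a short circuit (node 2 merges into node 0) — and find the resistance seen between A (node 1) and B (node 0).
Reduce the network between node 1 (A) and node 0 (B) by series/parallel combination:
  Rp1 = R1 ‖ R2 ‖ R3 (parallel, all between nodes 0 and 1) = 1/(1/30000 + 1/910 + 1/1100) = 489.9 Ω
R_th = 489.9 Ω

Final answer: V_th = 0.2449 V, R_th = 489.9 Ω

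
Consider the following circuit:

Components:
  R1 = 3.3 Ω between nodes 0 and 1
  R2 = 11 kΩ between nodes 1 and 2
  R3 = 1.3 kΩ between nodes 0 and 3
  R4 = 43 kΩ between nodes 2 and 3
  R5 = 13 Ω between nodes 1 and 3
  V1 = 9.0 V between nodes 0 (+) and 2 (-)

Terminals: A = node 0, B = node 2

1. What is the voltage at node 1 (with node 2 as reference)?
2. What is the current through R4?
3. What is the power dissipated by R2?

Nodal analysis, taking node 2 as the 0 V reference.
Source V1 fixes V_0 = 9 V.
KCL at each unknown node (sum of currents leaving = 0; resistances in Ω):
  Node 1: (V_1 - 9)/3.3 + (V_1 - 0)/11000 + (V_1 - V_3)/13 = 0
  Node 3: (V_3 - 9)/1300 + (V_3 - 0)/43000 + (V_3 - V_1)/13 = 0
Collecting terms (coefficients in siemens):
  0.38·V_1 - 0.07692·V_3 = 2.727
  0.07772·V_3 - 0.07692·V_1 = 0.006923
Determinant D = (0.38)(0.07772) - (-0.07692)(-0.07692) = 0.02362
V_1 = [(2.727)(0.07772) - (-0.07692)(0.006923)]/D = 8.997 V
V_3 = [(0.38)(0.006923) - (2.727)(-0.07692)]/D = 8.994 V
Part 1:
  Read off the nodal solution: V_1 = 8.997 V
Part 2:
  I_R4 = (V_2 - V_3)/R4 = (0 - 8.994)/43000 = -0.0002092 A
  Magnitude: I_R4 = 0.0002092 A
Part 3:
  I_R2 = (V_1 - V_2)/R2 = (8.997 - 0)/11000 = 0.0008179 A
  P_R2 = I_R2² × R2 = (0.0008179)² × 11000 = 0.007358 W

Final answers:
1. V_1 = 8.997 V
2. I_R4 = 0.0002092 A
3. P_R2 = 0.007358 W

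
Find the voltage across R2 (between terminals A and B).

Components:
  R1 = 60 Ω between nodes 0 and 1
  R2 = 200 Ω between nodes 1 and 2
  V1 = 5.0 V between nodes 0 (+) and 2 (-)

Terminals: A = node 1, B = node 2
R1 and R2 are in series across V1 (node 0 → node 1 → node 2), and the output A–B is taken across R2, so this is a voltage divider.
Series current: I = V1/(R1 + R2) = 5/(60 + 200) = 5/260 = 0.01923 A
V_R2 = I × R2 = V1 × R2/(R1 + R2) = 5 × 200/260 = 3.846 V

Final answer: 3.846 V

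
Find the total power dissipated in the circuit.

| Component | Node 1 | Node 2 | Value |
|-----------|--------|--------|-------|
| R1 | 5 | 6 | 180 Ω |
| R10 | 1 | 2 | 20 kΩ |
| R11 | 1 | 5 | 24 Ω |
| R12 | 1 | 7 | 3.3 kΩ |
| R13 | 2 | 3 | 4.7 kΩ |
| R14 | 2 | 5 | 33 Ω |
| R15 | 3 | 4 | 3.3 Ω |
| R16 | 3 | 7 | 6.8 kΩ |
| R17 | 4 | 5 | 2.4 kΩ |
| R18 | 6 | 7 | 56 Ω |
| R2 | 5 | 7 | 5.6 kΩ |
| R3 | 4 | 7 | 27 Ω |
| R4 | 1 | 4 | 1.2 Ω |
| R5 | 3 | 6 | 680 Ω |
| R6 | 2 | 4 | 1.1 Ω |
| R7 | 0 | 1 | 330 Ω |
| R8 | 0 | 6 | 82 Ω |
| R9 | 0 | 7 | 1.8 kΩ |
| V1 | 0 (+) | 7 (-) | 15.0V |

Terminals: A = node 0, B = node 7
Nodal analysis, taking node 7 as the 0 V reference.
Source V1 fixes V_0 = 15 V.
KCL at each unknown node (sum of currents leaving = 0; resistances in Ω):
  Node 1: (V_1 - V_4)/1.2 + (V_1 - 15)/330 + (V_1 - V_2)/20000 + (V_1 - V_5)/24 + (V_1 - 0)/3300 = 0
  Node 2: (V_2 - V_4)/1.1 + (V_2 - V_1)/20000 + (V_2 - V_3)/4700 + (V_2 - V_5)/33 = 0
  Node 3: (V_3 - V_6)/680 + (V_3 - V_2)/4700 + (V_3 - V_4)/3.3 + (V_3 - 0)/6800 = 0
  Node 4: (V_4 - 0)/27 + (V_4 - V_1)/1.2 + (V_4 - V_2)/1.1 + (V_4 - V_3)/3.3 + (V_4 - V_5)/2400 = 0
  Node 5: (V_5 - V_6)/180 + (V_5 - 0)/5600 + (V_5 - V_1)/24 + (V_5 - V_2)/33 + (V_5 - V_4)/2400 = 0
  Node 6: (V_6 - V_5)/180 + (V_6 - V_3)/680 + (V_6 - 15)/82 + (V_6 - 0)/56 = 0
Collecting terms (coefficients in siemens):
  0.8784·V_1 - 0.00005·V_2 - 0.8333·V_4 - 0.04167·V_5 = 0.04545
  0.9397·V_2 - 0.00005·V_1 - 0.0002128·V_3 - 0.9091·V_4 - 0.0303·V_5 = 0
  0.3049·V_3 - 0.0002128·V_2 - 0.303·V_4 - 0.001471·V_6 = 0
  2.083·V_4 - 0.8333·V_1 - 0.9091·V_2 - 0.303·V_3 - 0.0004167·V_5 = 0
  0.07812·V_5 - 0.04167·V_1 - 0.0303·V_2 - 0.0004167·V_4 - 0.005556·V_6 = 0
  0.03708·V_6 - 0.001471·V_3 - 0.005556·V_5 = 0.1829
Solving these 6 simultaneous equations (Gaussian elimination) gives:
  V_1 = 1.752 V, V_2 = 1.703 V, V_3 = 1.71 V, V_4 = 1.693 V
  V_5 = 1.981 V, V_6 = 5.298 V
Power in each resistor, P = (ΔV)²/R:
  P_R1 = (1.981 - 5.298)²/180 = 0.06114 W
  P_R2 = (1.981 - 0)²/5600 = 0.0007007 W
  P_R3 = (1.693 - 0)²/27 = 0.1062 W
  P_R4 = (1.752 - 1.693)²/1.2 = 0.002897 W
  P_R5 = (1.71 - 5.298)²/680 = 0.01893 W
  P_R6 = (1.703 - 1.693)²/1.1 = 0.00007828 W
  P_R7 = (15 - 1.752)²/330 = 0.5318 W
  P_R8 = (15 - 5.298)²/82 = 1.148 W
  P_R9 = (15 - 0)²/1800 = 0.125 W
  P_R10 = (1.752 - 1.703)²/20000 = 0.0000001234 W
  P_R11 = (1.752 - 1.981)²/24 = 0.002177 W
  P_R12 = (1.752 - 0)²/3300 = 0.0009304 W
  P_R13 = (1.703 - 1.71)²/4700 = 0.00000001134 W
  P_R14 = (1.703 - 1.981)²/33 = 0.002346 W
  P_R15 = (1.71 - 1.693)²/3.3 = 0.00008329 W
  P_R16 = (1.71 - 0)²/6800 = 0.00043 W
  P_R17 = (1.693 - 1.981)²/2400 = 0.00003445 W
  P_R18 = (5.298 - 0)²/56 = 0.5013 W
P_total = P_R1 + P_R2 + P_R3 + P_R4 + P_R5 + P_R6 + P_R7 + P_R8 + P_R9 + P_R10 + P_R11 + P_R12 + P_R13 + P_R14 + P_R15 + P_R16 + P_R17 + P_R18 = 2.502 W

Final answer: 2.502 W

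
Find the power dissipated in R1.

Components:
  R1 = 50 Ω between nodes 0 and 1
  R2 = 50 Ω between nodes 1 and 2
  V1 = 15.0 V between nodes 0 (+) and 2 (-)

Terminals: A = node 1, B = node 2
Nodal analysis, taking node 2 as the 0 V reference.
Source V1 fixes V_0 = 15 V.
KCL at each unknown node (sum of currents leaving = 0; resistances in Ω):
  Node 1: (V_1 - 15)/50 + (V_1 - 0)/50 = 0
Collecting terms: 0.04 × V_1 = 0.3  =>  V_1 = 7.5 V
I_R1 = (V_0 - V_1)/R1 = (15 - 7.5)/50 = 0.15 A
P_R1 = I_R1² × R1 = (0.15)² × 50 = 1.125 W

Final answer: 1.125 W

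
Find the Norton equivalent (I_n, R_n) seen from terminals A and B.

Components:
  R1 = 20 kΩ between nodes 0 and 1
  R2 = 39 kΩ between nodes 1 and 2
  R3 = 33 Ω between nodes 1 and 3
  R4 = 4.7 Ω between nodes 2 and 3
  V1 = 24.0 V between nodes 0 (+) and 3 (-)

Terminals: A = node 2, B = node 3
Find the Thévenin equivalent first; then I_n = V_th/R_th and R_n = R_th.
Step 1 — V_th is the open-circuit voltage V_A - V_B (nothing connected across the terminals).
Nodal analysis, taking node 3 as the 0 V reference.
Source V1 fixes V_0 = 24 V.
KCL at each unknown node (sum of currents leaving = 0; resistances in Ω):
  Node 1: (V_1 - 24)/20000 + (V_1 - V_2)/39000 + (V_1 - 0)/33 = 0
  Node 2: (V_2 - V_1)/39000 + (V_2 - 0)/4.7 = 0
Collecting terms (coefficients in siemens):
  0.03038·V_1 - 0.00002564·V_2 = 0.0012
  0.2128·V_2 - 0.00002564·V_1 = 0
Determinant D = (0.03038)(0.2128) - (-0.00002564)(-0.00002564) = 0.006464
V_1 = [(0.0012)(0.2128) - (-0.00002564)(0)]/D = 0.0395 V
V_2 = [(0.03038)(0) - (0.0012)(-0.00002564)]/D = 0.00000476 V
V_th = V_2 - V_3 = 0.00000476 - 0 = 0.00000476 V
Step 2 — R_th: zero the source — replace V1 by a short circuit (node 3 merges into node 0) — and find the resistance seen between A (node 2) and B (node 0).
Reduce the network between node 2 (A) and node 0 (B) by series/parallel combination:
  Rp1 = R1 ‖ R3 (parallel, both between nodes 0 and 1) = 1/(1/20000 + 1/33) = 32.95 Ω
  Rs1 = R2 + Rp1 (series, joined only at node 1) = 39000 + 32.95 = 39030 Ω
  Rp2 = R4 ‖ Rs1 (parallel, both between nodes 0 and 2) = 1/(1/4.7 + 1/39030) = 4.699 Ω
R_th = 4.699 Ω
I_n = V_th/R_th = 0.00000476/4.699 = 0.000001013 A, and R_n = R_th = 4.699 Ω

Final answer: I_n = 1.013e-06 A, R_n = 4.699 Ω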